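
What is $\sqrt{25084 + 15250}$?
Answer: $\sqrt{40334} \approx 200.83$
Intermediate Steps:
$\sqrt{25084 + 15250} = \sqrt{40334}$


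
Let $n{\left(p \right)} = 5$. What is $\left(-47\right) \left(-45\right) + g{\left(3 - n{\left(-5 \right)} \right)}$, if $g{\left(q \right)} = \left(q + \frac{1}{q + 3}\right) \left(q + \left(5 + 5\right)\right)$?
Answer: $2107$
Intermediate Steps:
$g{\left(q \right)} = \left(10 + q\right) \left(q + \frac{1}{3 + q}\right)$ ($g{\left(q \right)} = \left(q + \frac{1}{3 + q}\right) \left(q + 10\right) = \left(q + \frac{1}{3 + q}\right) \left(10 + q\right) = \left(10 + q\right) \left(q + \frac{1}{3 + q}\right)$)
$\left(-47\right) \left(-45\right) + g{\left(3 - n{\left(-5 \right)} \right)} = \left(-47\right) \left(-45\right) + \frac{10 + \left(3 - 5\right)^{3} + 13 \left(3 - 5\right)^{2} + 31 \left(3 - 5\right)}{3 + \left(3 - 5\right)} = 2115 + \frac{10 + \left(3 - 5\right)^{3} + 13 \left(3 - 5\right)^{2} + 31 \left(3 - 5\right)}{3 + \left(3 - 5\right)} = 2115 + \frac{10 + \left(-2\right)^{3} + 13 \left(-2\right)^{2} + 31 \left(-2\right)}{3 - 2} = 2115 + \frac{10 - 8 + 13 \cdot 4 - 62}{1} = 2115 + 1 \left(10 - 8 + 52 - 62\right) = 2115 + 1 \left(-8\right) = 2115 - 8 = 2107$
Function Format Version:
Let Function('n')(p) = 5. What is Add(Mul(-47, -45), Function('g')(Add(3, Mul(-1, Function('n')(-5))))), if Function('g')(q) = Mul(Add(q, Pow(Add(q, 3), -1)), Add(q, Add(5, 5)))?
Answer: 2107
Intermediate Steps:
Function('g')(q) = Mul(Add(10, q), Add(q, Pow(Add(3, q), -1))) (Function('g')(q) = Mul(Add(q, Pow(Add(3, q), -1)), Add(q, 10)) = Mul(Add(q, Pow(Add(3, q), -1)), Add(10, q)) = Mul(Add(10, q), Add(q, Pow(Add(3, q), -1))))
Add(Mul(-47, -45), Function('g')(Add(3, Mul(-1, Function('n')(-5))))) = Add(Mul(-47, -45), Mul(Pow(Add(3, Add(3, Mul(-1, 5))), -1), Add(10, Pow(Add(3, Mul(-1, 5)), 3), Mul(13, Pow(Add(3, Mul(-1, 5)), 2)), Mul(31, Add(3, Mul(-1, 5)))))) = Add(2115, Mul(Pow(Add(3, Add(3, -5)), -1), Add(10, Pow(Add(3, -5), 3), Mul(13, Pow(Add(3, -5), 2)), Mul(31, Add(3, -5))))) = Add(2115, Mul(Pow(Add(3, -2), -1), Add(10, Pow(-2, 3), Mul(13, Pow(-2, 2)), Mul(31, -2)))) = Add(2115, Mul(Pow(1, -1), Add(10, -8, Mul(13, 4), -62))) = Add(2115, Mul(1, Add(10, -8, 52, -62))) = Add(2115, Mul(1, -8)) = Add(2115, -8) = 2107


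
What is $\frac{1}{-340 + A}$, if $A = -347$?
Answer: $- \frac{1}{687} \approx -0.0014556$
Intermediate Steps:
$\frac{1}{-340 + A} = \frac{1}{-340 - 347} = \frac{1}{-687} = - \frac{1}{687}$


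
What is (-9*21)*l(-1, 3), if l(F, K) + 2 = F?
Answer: 567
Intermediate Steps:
l(F, K) = -2 + F
(-9*21)*l(-1, 3) = (-9*21)*(-2 - 1) = -189*(-3) = 567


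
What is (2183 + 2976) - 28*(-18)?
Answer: 5663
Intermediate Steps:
(2183 + 2976) - 28*(-18) = 5159 + 504 = 5663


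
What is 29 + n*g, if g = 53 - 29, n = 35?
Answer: 869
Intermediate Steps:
g = 24
29 + n*g = 29 + 35*24 = 29 + 840 = 869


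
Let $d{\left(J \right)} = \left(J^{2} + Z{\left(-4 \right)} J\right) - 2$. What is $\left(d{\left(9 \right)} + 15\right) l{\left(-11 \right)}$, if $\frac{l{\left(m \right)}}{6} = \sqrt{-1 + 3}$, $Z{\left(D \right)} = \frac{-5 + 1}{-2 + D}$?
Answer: $600 \sqrt{2} \approx 848.53$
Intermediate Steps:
$Z{\left(D \right)} = - \frac{4}{-2 + D}$
$l{\left(m \right)} = 6 \sqrt{2}$ ($l{\left(m \right)} = 6 \sqrt{-1 + 3} = 6 \sqrt{2}$)
$d{\left(J \right)} = -2 + J^{2} + \frac{2 J}{3}$ ($d{\left(J \right)} = \left(J^{2} + - \frac{4}{-2 - 4} J\right) - 2 = \left(J^{2} + - \frac{4}{-6} J\right) - 2 = \left(J^{2} + \left(-4\right) \left(- \frac{1}{6}\right) J\right) - 2 = \left(J^{2} + \frac{2 J}{3}\right) - 2 = -2 + J^{2} + \frac{2 J}{3}$)
$\left(d{\left(9 \right)} + 15\right) l{\left(-11 \right)} = \left(\left(-2 + 9^{2} + \frac{2}{3} \cdot 9\right) + 15\right) 6 \sqrt{2} = \left(\left(-2 + 81 + 6\right) + 15\right) 6 \sqrt{2} = \left(85 + 15\right) 6 \sqrt{2} = 100 \cdot 6 \sqrt{2} = 600 \sqrt{2}$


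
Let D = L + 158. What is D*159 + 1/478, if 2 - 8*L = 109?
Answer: 43967161/1912 ≈ 22995.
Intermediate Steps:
L = -107/8 (L = ¼ - ⅛*109 = ¼ - 109/8 = -107/8 ≈ -13.375)
D = 1157/8 (D = -107/8 + 158 = 1157/8 ≈ 144.63)
D*159 + 1/478 = (1157/8)*159 + 1/478 = 183963/8 + 1/478 = 43967161/1912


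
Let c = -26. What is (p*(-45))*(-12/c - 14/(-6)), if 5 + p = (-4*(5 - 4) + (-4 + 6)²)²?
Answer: 8175/13 ≈ 628.85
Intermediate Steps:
p = -5 (p = -5 + (-4*(5 - 4) + (-4 + 6)²)² = -5 + (-4*1 + 2²)² = -5 + (-4 + 4)² = -5 + 0² = -5 + 0 = -5)
(p*(-45))*(-12/c - 14/(-6)) = (-5*(-45))*(-12/(-26) - 14/(-6)) = 225*(-12*(-1/26) - 14*(-⅙)) = 225*(6/13 + 7/3) = 225*(109/39) = 8175/13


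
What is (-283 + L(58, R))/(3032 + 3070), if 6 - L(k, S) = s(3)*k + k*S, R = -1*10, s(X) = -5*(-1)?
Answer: 13/6102 ≈ 0.0021304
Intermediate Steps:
s(X) = 5
R = -10
L(k, S) = 6 - 5*k - S*k (L(k, S) = 6 - (5*k + k*S) = 6 - (5*k + S*k) = 6 + (-5*k - S*k) = 6 - 5*k - S*k)
(-283 + L(58, R))/(3032 + 3070) = (-283 + (6 - 5*58 - 1*(-10)*58))/(3032 + 3070) = (-283 + (6 - 290 + 580))/6102 = (-283 + 296)*(1/6102) = 13*(1/6102) = 13/6102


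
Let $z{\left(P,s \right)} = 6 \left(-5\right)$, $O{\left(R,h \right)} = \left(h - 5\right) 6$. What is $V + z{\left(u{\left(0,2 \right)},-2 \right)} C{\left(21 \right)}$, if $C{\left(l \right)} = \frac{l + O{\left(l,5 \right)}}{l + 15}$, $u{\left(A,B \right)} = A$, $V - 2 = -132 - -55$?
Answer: $- \frac{185}{2} \approx -92.5$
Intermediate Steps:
$V = -75$ ($V = 2 - 77 = -75$)
$O{\left(R,h \right)} = -30 + 6 h$ ($O{\left(R,h \right)} = \left(-5 + h\right) 6 = -30 + 6 h$)
$z{\left(P,s \right)} = -30$
$C{\left(l \right)} = \frac{l}{15 + l}$ ($C{\left(l \right)} = \frac{l + \left(-30 + 6 \cdot 5\right)}{l + 15} = \frac{l + \left(-30 + 30\right)}{15 + l} = \frac{l + 0}{15 + l} = \frac{l}{15 + l}$)
$V + z{\left(u{\left(0,2 \right)},-2 \right)} C{\left(21 \right)} = -75 - 30 \frac{21}{15 + 21} = -75 - 30 \cdot \frac{21}{36} = -75 - 30 \cdot 21 \cdot \frac{1}{36} = -75 - \frac{35}{2} = - \frac{185}{2}$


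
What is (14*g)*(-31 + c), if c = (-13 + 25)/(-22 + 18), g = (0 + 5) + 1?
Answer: -2856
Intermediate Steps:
g = 6 (g = 5 + 1 = 6)
c = -3 (c = 12/(-4) = 12*(-¼) = -3)
(14*g)*(-31 + c) = (14*6)*(-31 - 3) = 84*(-34) = -2856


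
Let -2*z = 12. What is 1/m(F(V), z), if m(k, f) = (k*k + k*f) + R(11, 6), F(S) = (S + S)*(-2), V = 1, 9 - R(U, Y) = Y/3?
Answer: 1/47 ≈ 0.021277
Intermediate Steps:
z = -6 (z = -1/2*12 = -6)
R(U, Y) = 9 - Y/3
F(S) = -4*S (F(S) = (2*S)*(-2) = -4*S)
m(k, f) = 7 + k**2 + f*k (m(k, f) = (k*k + k*f) + (9 - 1/3*6) = (k**2 + f*k) + (9 - 2) = (k**2 + f*k) + 7 = 7 + k**2 + f*k)
1/m(F(V), z) = 1/(7 + (-4*1)**2 - (-24)) = 1/(7 + (-4)**2 - 6*(-4)) = 1/(7 + 16 + 24) = 1/47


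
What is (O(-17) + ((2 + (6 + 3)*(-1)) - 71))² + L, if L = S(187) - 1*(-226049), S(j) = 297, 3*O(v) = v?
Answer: 2100115/9 ≈ 2.3335e+5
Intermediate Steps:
O(v) = v/3
L = 226346 (L = 297 - 1*(-226049) = 297 + 226049 = 226346)
(O(-17) + ((2 + (6 + 3)*(-1)) - 71))² + L = ((⅓)*(-17) + ((2 + (6 + 3)*(-1)) - 71))² + 226346 = (-17/3 + ((2 + 9*(-1)) - 71))² + 226346 = (-17/3 + ((2 - 9) - 71))² + 226346 = (-17/3 + (-7 - 71))² + 226346 = (-17/3 - 78)² + 226346 = (-251/3)² + 226346 = 63001/9 + 226346 = 2100115/9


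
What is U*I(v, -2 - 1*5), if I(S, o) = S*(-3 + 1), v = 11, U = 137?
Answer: -3014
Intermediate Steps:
I(S, o) = -2*S (I(S, o) = S*(-2) = -2*S)
U*I(v, -2 - 1*5) = 137*(-2*11) = 137*(-22) = -3014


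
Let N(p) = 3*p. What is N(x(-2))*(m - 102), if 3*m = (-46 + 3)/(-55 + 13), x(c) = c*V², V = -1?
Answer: 12809/21 ≈ 609.95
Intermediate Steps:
x(c) = c (x(c) = c*(-1)² = c*1 = c)
m = 43/126 (m = ((-46 + 3)/(-55 + 13))/3 = (-43/(-42))/3 = (-43*(-1/42))/3 = (⅓)*(43/42) = 43/126 ≈ 0.34127)
N(x(-2))*(m - 102) = (3*(-2))*(43/126 - 102) = -6*(-12809/126) = 12809/21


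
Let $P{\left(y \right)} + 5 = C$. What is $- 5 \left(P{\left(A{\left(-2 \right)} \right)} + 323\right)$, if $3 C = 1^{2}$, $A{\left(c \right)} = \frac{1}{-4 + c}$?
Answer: $- \frac{4775}{3} \approx -1591.7$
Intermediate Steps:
$C = \frac{1}{3}$ ($C = \frac{1^{2}}{3} = \frac{1}{3} \cdot 1 = \frac{1}{3} \approx 0.33333$)
$P{\left(y \right)} = - \frac{14}{3}$ ($P{\left(y \right)} = -5 + \frac{1}{3} = - \frac{14}{3}$)
$- 5 \left(P{\left(A{\left(-2 \right)} \right)} + 323\right) = - 5 \left(- \frac{14}{3} + 323\right) = \left(-5\right) \frac{955}{3} = - \frac{4775}{3}$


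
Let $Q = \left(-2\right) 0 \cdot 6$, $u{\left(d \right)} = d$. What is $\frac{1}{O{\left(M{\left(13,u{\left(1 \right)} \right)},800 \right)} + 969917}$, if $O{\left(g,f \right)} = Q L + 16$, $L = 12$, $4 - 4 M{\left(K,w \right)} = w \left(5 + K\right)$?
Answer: $\frac{1}{969933} \approx 1.031 \cdot 10^{-6}$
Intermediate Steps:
$M{\left(K,w \right)} = 1 - \frac{w \left(5 + K\right)}{4}$
$Q = 0$ ($Q = 0 \cdot 6 = 0$)
$O{\left(g,f \right)} = 16$ ($O{\left(g,f \right)} = 0 \cdot 12 + 16 = 0 + 16 = 16$)
$\frac{1}{O{\left(M{\left(13,u{\left(1 \right)} \right)},800 \right)} + 969917} = \frac{1}{16 + 969917} = \frac{1}{969933}$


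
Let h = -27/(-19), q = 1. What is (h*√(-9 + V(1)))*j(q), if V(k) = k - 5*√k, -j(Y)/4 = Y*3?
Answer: -324*I*√13/19 ≈ -61.484*I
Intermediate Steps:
j(Y) = -12*Y (j(Y) = -4*Y*3 = -12*Y)
V(k) = k - 5*√k
h = 27/19 (h = -27*(-1/19) = 27/19 ≈ 1.4211)
(h*√(-9 + V(1)))*j(q) = (27*√(-9 + (1 - 5*√1))/19)*(-12*1) = (27*√(-9 + (1 - 5*1))/19)*(-12) = (27*√(-9 + (1 - 5))/19)*(-12) = (27*√(-9 - 4)/19)*(-12) = (27*√(-13)/19)*(-12) = (27*(I*√13)/19)*(-12) = (27*I*√13/19)*(-12) = -324*I*√13/19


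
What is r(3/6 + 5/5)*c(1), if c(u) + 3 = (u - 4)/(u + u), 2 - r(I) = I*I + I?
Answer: 63/8 ≈ 7.8750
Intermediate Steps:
r(I) = 2 - I - I² (r(I) = 2 - (I*I + I) = 2 - (I² + I) = 2 - (I + I²) = 2 + (-I - I²) = 2 - I - I²)
c(u) = -3 + (-4 + u)/(2*u) (c(u) = -3 + (u - 4)/(u + u) = -3 + (-4 + u)/((2*u)) = -3 + (-4 + u)*(1/(2*u)) = -3 + (-4 + u)/(2*u))
r(3/6 + 5/5)*c(1) = (2 - (3/6 + 5/5) - (3/6 + 5/5)²)*(-5/2 - 2/1) = (2 - (3*(⅙) + 5*(⅕)) - (3*(⅙) + 5*(⅕))²)*(-5/2 - 2*1) = (2 - (½ + 1) - (½ + 1)²)*(-5/2 - 2) = (2 - 1*3/2 - (3/2)²)*(-9/2) = (2 - 3/2 - 1*9/4)*(-9/2) = (2 - 3/2 - 9/4)*(-9/2) = -7/4*(-9/2) = 63/8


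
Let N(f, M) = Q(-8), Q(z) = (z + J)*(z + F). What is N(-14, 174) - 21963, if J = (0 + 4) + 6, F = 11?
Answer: -21957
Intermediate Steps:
J = 10 (J = 4 + 6 = 10)
Q(z) = (10 + z)*(11 + z) (Q(z) = (z + 10)*(z + 11) = (10 + z)*(11 + z))
N(f, M) = 6 (N(f, M) = 110 + (-8)² + 21*(-8) = 110 + 64 - 168 = 6)
N(-14, 174) - 21963 = 6 - 21963 = -21957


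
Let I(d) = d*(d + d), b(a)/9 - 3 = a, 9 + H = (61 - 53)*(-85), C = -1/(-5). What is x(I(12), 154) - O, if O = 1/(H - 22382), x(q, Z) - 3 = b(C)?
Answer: 3668294/115355 ≈ 31.800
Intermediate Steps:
C = 1/5 (C = -1*(-1/5) = 1/5 ≈ 0.20000)
H = -689 (H = -9 + (61 - 53)*(-85) = -9 + 8*(-85) = -9 - 680 = -689)
b(a) = 27 + 9*a
I(d) = 2*d**2 (I(d) = d*(2*d) = 2*d**2)
x(q, Z) = 159/5 (x(q, Z) = 3 + (27 + 9*(1/5)) = 3 + (27 + 9/5) = 3 + 144/5 = 159/5)
O = -1/23071 (O = 1/(-689 - 22382) = 1/(-23071) = -1/23071 ≈ -4.3344e-5)
x(I(12), 154) - O = 159/5 - 1*(-1/23071) = 159/5 + 1/23071 = 3668294/115355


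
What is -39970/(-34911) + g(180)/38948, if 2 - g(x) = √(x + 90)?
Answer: 778410691/679856814 - 3*√30/38948 ≈ 1.1445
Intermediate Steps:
g(x) = 2 - √(90 + x) (g(x) = 2 - √(x + 90) = 2 - √(90 + x))
-39970/(-34911) + g(180)/38948 = -39970/(-34911) + (2 - √(90 + 180))/38948 = -39970*(-1/34911) + (2 - √270)*(1/38948) = 39970/34911 + (2 - 3*√30)*(1/38948) = 39970/34911 + (1/19474 - 3*√30/38948) = 778410691/679856814 - 3*√30/38948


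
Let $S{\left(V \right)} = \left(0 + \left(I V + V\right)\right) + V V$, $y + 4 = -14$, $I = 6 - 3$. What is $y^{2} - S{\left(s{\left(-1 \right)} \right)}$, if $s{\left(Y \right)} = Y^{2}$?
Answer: $319$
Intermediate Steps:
$I = 3$
$y = -18$ ($y = -4 - 14 = -18$)
$S{\left(V \right)} = V^{2} + 4 V$ ($S{\left(V \right)} = \left(0 + \left(3 V + V\right)\right) + V V = \left(0 + 4 V\right) + V^{2} = 4 V + V^{2} = V^{2} + 4 V$)
$y^{2} - S{\left(s{\left(-1 \right)} \right)} = \left(-18\right)^{2} - \left(-1\right)^{2} \left(4 + \left(-1\right)^{2}\right) = 324 - 1 \left(4 + 1\right) = 324 - 1 \cdot 5 = 324 - 5 = 319$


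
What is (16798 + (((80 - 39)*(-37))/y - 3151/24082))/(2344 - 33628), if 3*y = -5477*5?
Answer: -3692687303969/6877115523960 ≈ -0.53695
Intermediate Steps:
y = -27385/3 (y = (-5477*5)/3 = (⅓)*(-27385) = -27385/3 ≈ -9128.3)
(16798 + (((80 - 39)*(-37))/y - 3151/24082))/(2344 - 33628) = (16798 + (((80 - 39)*(-37))/(-27385/3) - 3151/24082))/(2344 - 33628) = (16798 + ((41*(-37))*(-3/27385) - 3151*1/24082))/(-31284) = (16798 + (-1517*(-3/27385) - 3151/24082))*(-1/31284) = (16798 + (4551/27385 - 3151/24082))*(-1/31284) = (16798 + 23307047/659485570)*(-1/31284) = (11078061911907/659485570)*(-1/31284) = -3692687303969/6877115523960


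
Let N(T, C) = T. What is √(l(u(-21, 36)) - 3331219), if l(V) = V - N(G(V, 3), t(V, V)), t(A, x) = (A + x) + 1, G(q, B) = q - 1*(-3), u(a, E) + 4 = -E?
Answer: I*√3331222 ≈ 1825.2*I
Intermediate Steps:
u(a, E) = -4 - E
G(q, B) = 3 + q (G(q, B) = q + 3 = 3 + q)
t(A, x) = 1 + A + x
l(V) = -3 (l(V) = V - (3 + V) = V + (-3 - V) = -3)
√(l(u(-21, 36)) - 3331219) = √(-3 - 3331219) = √(-3331222) = I*√3331222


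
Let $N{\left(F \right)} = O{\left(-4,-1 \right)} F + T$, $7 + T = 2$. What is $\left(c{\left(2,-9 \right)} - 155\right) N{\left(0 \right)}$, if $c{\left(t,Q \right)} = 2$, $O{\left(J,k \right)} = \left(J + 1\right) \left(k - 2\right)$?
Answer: $765$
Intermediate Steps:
$T = -5$ ($T = -7 + 2 = -5$)
$O{\left(J,k \right)} = \left(1 + J\right) \left(-2 + k\right)$
$N{\left(F \right)} = -5 + 9 F$ ($N{\left(F \right)} = \left(-2 - 1 - -8 - -4\right) F - 5 = \left(-2 - 1 + 8 + 4\right) F - 5 = 9 F - 5 = -5 + 9 F$)
$\left(c{\left(2,-9 \right)} - 155\right) N{\left(0 \right)} = \left(2 - 155\right) \left(-5 + 9 \cdot 0\right) = - 153 \left(-5 + 0\right) = \left(-153\right) \left(-5\right) = 765$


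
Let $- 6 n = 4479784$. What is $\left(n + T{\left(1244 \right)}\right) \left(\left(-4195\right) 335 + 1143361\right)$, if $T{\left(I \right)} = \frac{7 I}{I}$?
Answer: $\frac{586765566644}{3} \approx 1.9559 \cdot 10^{11}$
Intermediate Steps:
$n = - \frac{2239892}{3}$ ($n = \left(- \frac{1}{6}\right) 4479784 = - \frac{2239892}{3} \approx -7.4663 \cdot 10^{5}$)
$T{\left(I \right)} = 7$
$\left(n + T{\left(1244 \right)}\right) \left(\left(-4195\right) 335 + 1143361\right) = \left(- \frac{2239892}{3} + 7\right) \left(\left(-4195\right) 335 + 1143361\right) = - \frac{2239871 \left(-1405325 + 1143361\right)}{3} = \left(- \frac{2239871}{3}\right) \left(-261964\right) = \frac{586765566644}{3}$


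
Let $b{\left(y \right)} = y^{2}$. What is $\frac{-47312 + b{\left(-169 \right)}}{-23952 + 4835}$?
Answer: $\frac{18751}{19117} \approx 0.98085$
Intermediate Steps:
$\frac{-47312 + b{\left(-169 \right)}}{-23952 + 4835} = \frac{-47312 + \left(-169\right)^{2}}{-23952 + 4835} = \frac{-47312 + 28561}{-19117} = \left(-18751\right) \left(- \frac{1}{19117}\right) = \frac{18751}{19117}$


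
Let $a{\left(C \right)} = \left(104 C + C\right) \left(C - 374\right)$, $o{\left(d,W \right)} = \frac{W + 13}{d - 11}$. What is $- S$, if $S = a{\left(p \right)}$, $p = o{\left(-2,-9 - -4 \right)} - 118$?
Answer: $- \frac{1036871640}{169} \approx -6.1353 \cdot 10^{6}$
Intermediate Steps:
$o{\left(d,W \right)} = \frac{13 + W}{-11 + d}$
$p = - \frac{1542}{13}$ ($p = \frac{13 - 5}{-11 - 2} - 118 = \frac{13 + \left(-9 + 4\right)}{-13} - 118 = - \frac{13 - 5}{13} - 118 = \left(- \frac{1}{13}\right) 8 - 118 = - \frac{8}{13} - 118 = - \frac{1542}{13} \approx -118.62$)
$a{\left(C \right)} = 105 C \left(-374 + C\right)$
$S = \frac{1036871640}{169}$ ($S = 105 \left(- \frac{1542}{13}\right) \left(-374 - \frac{1542}{13}\right) = 105 \left(- \frac{1542}{13}\right) \left(- \frac{6404}{13}\right) = \frac{1036871640}{169} \approx 6.1353 \cdot 10^{6}$)
$- S = \left(-1\right) \frac{1036871640}{169} = - \frac{1036871640}{169}$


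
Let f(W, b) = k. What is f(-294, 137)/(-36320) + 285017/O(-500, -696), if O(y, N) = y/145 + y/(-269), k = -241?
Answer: -1009431560763/5629600 ≈ -1.7931e+5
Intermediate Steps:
f(W, b) = -241
O(y, N) = 124*y/39005 (O(y, N) = y*(1/145) + y*(-1/269) = y/145 - y/269 = 124*y/39005)
f(-294, 137)/(-36320) + 285017/O(-500, -696) = -241/(-36320) + 285017/(((124/39005)*(-500))) = -241*(-1/36320) + 285017/(-12400/7801) = 241/36320 + 285017*(-7801/12400) = 241/36320 - 2223417617/12400 = -1009431560763/5629600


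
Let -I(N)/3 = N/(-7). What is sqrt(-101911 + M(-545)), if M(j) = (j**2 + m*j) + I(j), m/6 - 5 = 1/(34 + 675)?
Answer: sqrt(4397335260801)/4963 ≈ 422.52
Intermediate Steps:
I(N) = 3*N/7 (I(N) = -3*N/(-7) = -3*N*(-1)/7 = -(-3)*N/7 = 3*N/7)
m = 21276/709 (m = 30 + 6/(34 + 675) = 30 + 6/709 = 21276/709 ≈ 30.008)
M(j) = j**2 + 151059*j/4963 (M(j) = (j**2 + 21276*j/709) + 3*j/7 = j**2 + 151059*j/4963)
sqrt(-101911 + M(-545)) = sqrt(-101911 + (1/4963)*(-545)*(151059 + 4963*(-545))) = sqrt(-101911 + (1/4963)*(-545)*(151059 - 2704835)) = sqrt(-101911 + (1/4963)*(-545)*(-2553776)) = sqrt(-101911 + 1391807920/4963) = sqrt(886023627/4963) = sqrt(4397335260801)/4963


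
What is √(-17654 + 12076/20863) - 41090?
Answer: -41090 + I*√7683912290338/20863 ≈ -41090.0 + 132.87*I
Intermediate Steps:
√(-17654 + 12076/20863) - 41090 = √(-368303326/20863) - 41090 = I*√7683912290338/20863 - 41090 = -41090 + I*√7683912290338/20863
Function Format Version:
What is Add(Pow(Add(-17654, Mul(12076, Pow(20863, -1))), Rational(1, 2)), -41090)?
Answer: Add(-41090, Mul(Rational(1, 20863), I, Pow(7683912290338, Rational(1, 2)))) ≈ Add(-41090., Mul(132.87, I))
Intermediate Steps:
Add(Pow(Add(-17654, Mul(12076, Pow(20863, -1))), Rational(1, 2)), -41090) = Add(Pow(Add(-17654, Mul(12076, Rational(1, 20863))), Rational(1, 2)), -41090) = Add(Pow(Add(-17654, Rational(12076, 20863)), Rational(1, 2)), -41090) = Add(Pow(Rational(-368303326, 20863), Rational(1, 2)), -41090) = Add(Mul(Rational(1, 20863), I, Pow(7683912290338, Rational(1, 2))), -41090) = Add(-41090, Mul(Rational(1, 20863), I, Pow(7683912290338, Rational(1, 2))))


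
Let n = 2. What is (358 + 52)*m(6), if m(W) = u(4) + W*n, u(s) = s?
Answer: 6560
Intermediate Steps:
m(W) = 4 + 2*W (m(W) = 4 + W*2 = 4 + 2*W)
(358 + 52)*m(6) = (358 + 52)*(4 + 2*6) = 410*(4 + 12) = 410*16 = 6560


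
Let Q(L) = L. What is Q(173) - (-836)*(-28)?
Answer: -23235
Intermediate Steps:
Q(173) - (-836)*(-28) = 173 - (-836)*(-28) = 173 - 1*23408 = 173 - 23408 = -23235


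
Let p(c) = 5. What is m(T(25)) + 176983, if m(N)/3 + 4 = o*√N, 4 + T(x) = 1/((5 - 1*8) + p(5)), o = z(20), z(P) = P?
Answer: 176971 + 30*I*√14 ≈ 1.7697e+5 + 112.25*I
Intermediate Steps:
o = 20
T(x) = -7/2 (T(x) = -4 + 1/((5 - 1*8) + 5) = -4 + 1/((5 - 8) + 5) = -4 + 1/(-3 + 5) = -4 + 1/2 = -4 + ½ = -7/2)
m(N) = -12 + 60*√N (m(N) = -12 + 3*(20*√N) = -12 + 60*√N)
m(T(25)) + 176983 = (-12 + 60*√(-7/2)) + 176983 = (-12 + 60*(I*√14/2)) + 176983 = (-12 + 30*I*√14) + 176983 = 176971 + 30*I*√14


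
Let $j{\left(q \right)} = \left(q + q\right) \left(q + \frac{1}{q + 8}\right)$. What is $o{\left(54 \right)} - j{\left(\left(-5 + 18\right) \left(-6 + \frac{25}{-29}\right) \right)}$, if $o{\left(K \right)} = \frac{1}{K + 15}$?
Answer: $- \frac{725105420267}{45552765} \approx -15918.0$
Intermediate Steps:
$j{\left(q \right)} = 2 q \left(q + \frac{1}{8 + q}\right)$
$o{\left(K \right)} = \frac{1}{15 + K}$
$o{\left(54 \right)} - j{\left(\left(-5 + 18\right) \left(-6 + \frac{25}{-29}\right) \right)} = \frac{1}{15 + 54} - \frac{2 \left(-5 + 18\right) \left(-6 + \frac{25}{-29}\right) \left(1 + \left(\left(-5 + 18\right) \left(-6 + \frac{25}{-29}\right)\right)^{2} + 8 \left(-5 + 18\right) \left(-6 + \frac{25}{-29}\right)\right)}{8 + \left(-5 + 18\right) \left(-6 + \frac{25}{-29}\right)} = \frac{1}{69} - \frac{2 \cdot 13 \left(-6 + 25 \left(- \frac{1}{29}\right)\right) \left(1 + \left(13 \left(-6 + 25 \left(- \frac{1}{29}\right)\right)\right)^{2} + 8 \cdot 13 \left(-6 + 25 \left(- \frac{1}{29}\right)\right)\right)}{8 + 13 \left(-6 + 25 \left(- \frac{1}{29}\right)\right)} = \frac{1}{69} - \frac{2 \cdot 13 \left(-6 - \frac{25}{29}\right) \left(1 + \left(13 \left(-6 - \frac{25}{29}\right)\right)^{2} + 8 \cdot 13 \left(-6 - \frac{25}{29}\right)\right)}{8 + 13 \left(-6 - \frac{25}{29}\right)} = \frac{1}{69} - \frac{2 \cdot 13 \left(- \frac{199}{29}\right) \left(1 + \left(13 \left(- \frac{199}{29}\right)\right)^{2} + 8 \cdot 13 \left(- \frac{199}{29}\right)\right)}{8 + 13 \left(- \frac{199}{29}\right)} = \frac{1}{69} - 2 \left(- \frac{2587}{29}\right) \frac{1}{8 - \frac{2587}{29}} \left(1 + \left(- \frac{2587}{29}\right)^{2} + 8 \left(- \frac{2587}{29}\right)\right) = \frac{1}{69} - 2 \left(- \frac{2587}{29}\right) \frac{1}{- \frac{2355}{29}} \left(1 + \frac{6692569}{841} - \frac{20696}{29}\right) = \frac{1}{69} - 2 \left(- \frac{2587}{29}\right) \left(- \frac{29}{2355}\right) \frac{6093226}{841} = \frac{1}{69} - \frac{31526351324}{1980555} = - \frac{725105420267}{45552765}$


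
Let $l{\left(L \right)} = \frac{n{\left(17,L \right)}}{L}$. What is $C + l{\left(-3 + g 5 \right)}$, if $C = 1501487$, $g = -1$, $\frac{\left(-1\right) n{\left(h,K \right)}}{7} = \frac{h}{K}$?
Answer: $\frac{96095049}{64} \approx 1.5015 \cdot 10^{6}$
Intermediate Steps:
$n{\left(h,K \right)} = - \frac{7 h}{K}$ ($n{\left(h,K \right)} = - 7 \frac{h}{K} = - \frac{7 h}{K}$)
$l{\left(L \right)} = - \frac{119}{L^{2}}$ ($l{\left(L \right)} = \frac{\left(-7\right) 17 \frac{1}{L}}{L} = \frac{\left(-119\right) \frac{1}{L}}{L} = - \frac{119}{L^{2}}$)
$C + l{\left(-3 + g 5 \right)} = 1501487 - \frac{119}{\left(-3 - 5\right)^{2}} = 1501487 - \frac{119}{64} = \frac{96095049}{64}$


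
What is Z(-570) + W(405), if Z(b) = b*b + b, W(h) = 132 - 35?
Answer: 324427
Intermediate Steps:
W(h) = 97
Z(b) = b + b² (Z(b) = b² + b = b + b²)
Z(-570) + W(405) = -570*(1 - 570) + 97 = -570*(-569) + 97 = 324330 + 97 = 324427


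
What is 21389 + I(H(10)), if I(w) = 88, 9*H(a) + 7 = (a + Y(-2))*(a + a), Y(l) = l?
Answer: 21477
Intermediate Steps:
H(a) = -7/9 + 2*a*(-2 + a)/9 (H(a) = -7/9 + ((a - 2)*(a + a))/9 = -7/9 + ((-2 + a)*(2*a))/9 = -7/9 + (2*a*(-2 + a))/9 = -7/9 + 2*a*(-2 + a)/9)
21389 + I(H(10)) = 21389 + 88 = 21477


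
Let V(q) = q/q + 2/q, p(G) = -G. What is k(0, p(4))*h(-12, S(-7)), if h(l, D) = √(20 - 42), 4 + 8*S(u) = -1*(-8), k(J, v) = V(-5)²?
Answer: 9*I*√22/25 ≈ 1.6885*I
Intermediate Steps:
V(q) = 1 + 2/q
k(J, v) = 9/25 (k(J, v) = ((2 - 5)/(-5))² = (-⅕*(-3))² = (⅗)² = 9/25)
S(u) = ½ (S(u) = -½ + (-1*(-8))/8 = -½ + (⅛)*8 = -½ + 1 = ½)
h(l, D) = I*√22 (h(l, D) = √(-22) = I*√22)
k(0, p(4))*h(-12, S(-7)) = 9*(I*√22)/25 = 9*I*√22/25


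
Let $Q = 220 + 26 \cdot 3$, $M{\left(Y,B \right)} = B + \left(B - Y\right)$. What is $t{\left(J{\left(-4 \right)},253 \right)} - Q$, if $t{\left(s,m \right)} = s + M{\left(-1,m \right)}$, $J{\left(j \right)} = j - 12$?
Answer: $193$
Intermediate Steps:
$M{\left(Y,B \right)} = - Y + 2 B$
$Q = 298$ ($Q = 220 + 78 = 298$)
$J{\left(j \right)} = -12 + j$
$t{\left(s,m \right)} = 1 + s + 2 m$ ($t{\left(s,m \right)} = s + \left(\left(-1\right) \left(-1\right) + 2 m\right) = s + \left(1 + 2 m\right) = 1 + s + 2 m$)
$t{\left(J{\left(-4 \right)},253 \right)} - Q = \left(1 - 16 + 2 \cdot 253\right) - 298 = \left(1 - 16 + 506\right) - 298 = 491 - 298 = 193$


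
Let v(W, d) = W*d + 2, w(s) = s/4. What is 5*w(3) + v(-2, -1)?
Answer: 31/4 ≈ 7.7500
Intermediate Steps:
w(s) = s/4 (w(s) = s*(¼) = s/4)
v(W, d) = 2 + W*d
5*w(3) + v(-2, -1) = 5*((¼)*3) + (2 - 2*(-1)) = 5*(¾) + (2 + 2) = 15/4 + 4 = 31/4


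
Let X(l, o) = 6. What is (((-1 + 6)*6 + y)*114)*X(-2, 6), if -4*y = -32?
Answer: 25992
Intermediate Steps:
y = 8 (y = -¼*(-32) = 8)
(((-1 + 6)*6 + y)*114)*X(-2, 6) = (((-1 + 6)*6 + 8)*114)*6 = ((5*6 + 8)*114)*6 = ((30 + 8)*114)*6 = (38*114)*6 = 4332*6 = 25992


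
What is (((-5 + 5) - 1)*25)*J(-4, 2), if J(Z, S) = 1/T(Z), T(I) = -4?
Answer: 25/4 ≈ 6.2500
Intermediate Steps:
J(Z, S) = -¼ (J(Z, S) = 1/(-4) = -¼)
(((-5 + 5) - 1)*25)*J(-4, 2) = (((-5 + 5) - 1)*25)*(-¼) = ((0 - 1)*25)*(-¼) = -1*25*(-¼) = -25*(-¼) = 25/4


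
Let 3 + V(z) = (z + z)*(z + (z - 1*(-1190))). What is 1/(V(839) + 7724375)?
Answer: 1/12536876 ≈ 7.9765e-8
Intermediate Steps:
V(z) = -3 + 2*z*(1190 + 2*z) (V(z) = -3 + (z + z)*(z + (z - 1*(-1190))) = -3 + (2*z)*(z + (z + 1190)) = -3 + (2*z)*(z + (1190 + z)) = -3 + (2*z)*(1190 + 2*z) = -3 + 2*z*(1190 + 2*z))
1/(V(839) + 7724375) = 1/((-3 + 4*839**2 + 2380*839) + 7724375) = 1/((-3 + 4*703921 + 1996820) + 7724375) = 1/((-3 + 2815684 + 1996820) + 7724375) = 1/(4812501 + 7724375) = 1/12536876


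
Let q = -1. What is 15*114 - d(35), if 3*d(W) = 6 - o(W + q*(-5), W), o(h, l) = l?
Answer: 5159/3 ≈ 1719.7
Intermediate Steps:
d(W) = 2 - W/3 (d(W) = (6 - W)/3 = 2 - W/3)
15*114 - d(35) = 15*114 - (2 - ⅓*35) = 1710 - (2 - 35/3) = 1710 - 1*(-29/3) = 1710 + 29/3 = 5159/3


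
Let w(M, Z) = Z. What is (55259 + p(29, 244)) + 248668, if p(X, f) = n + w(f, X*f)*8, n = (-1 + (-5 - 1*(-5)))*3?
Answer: 360532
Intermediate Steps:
n = -3 (n = (-1 + (-5 + 5))*3 = (-1 + 0)*3 = -1*3 = -3)
p(X, f) = -3 + 8*X*f (p(X, f) = -3 + (X*f)*8 = -3 + 8*X*f)
(55259 + p(29, 244)) + 248668 = (55259 + (-3 + 8*29*244)) + 248668 = (55259 + (-3 + 56608)) + 248668 = (55259 + 56605) + 248668 = 111864 + 248668 = 360532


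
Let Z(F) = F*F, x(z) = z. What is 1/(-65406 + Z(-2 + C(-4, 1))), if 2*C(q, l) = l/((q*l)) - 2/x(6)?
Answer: -576/37670831 ≈ -1.5290e-5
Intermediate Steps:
C(q, l) = -1/6 + 1/(2*q) (C(q, l) = (l/((q*l)) - 2/6)/2 = (l/((l*q)) - 2*1/6)/2 = (l*(1/(l*q)) - 1/3)/2 = (1/q - 1/3)/2 = (-1/3 + 1/q)/2 = -1/6 + 1/(2*q))
Z(F) = F**2
1/(-65406 + Z(-2 + C(-4, 1))) = 1/(-65406 + (-2 + (1/6)*(3 - 1*(-4))/(-4))**2) = 1/(-65406 + (-1*2 + (1/6)*(-1/4)*(3 + 4))**2) = 1/(-65406 + (-2 + (1/6)*(-1/4)*7)**2) = 1/(-65406 + (-2 - 7/24)**2) = 1/(-65406 + (-55/24)**2) = 1/(-65406 + 3025/576) = 1/(-37670831/576) = -576/37670831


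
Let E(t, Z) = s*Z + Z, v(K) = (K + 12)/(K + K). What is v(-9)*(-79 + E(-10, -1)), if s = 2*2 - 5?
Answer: 79/6 ≈ 13.167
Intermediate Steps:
v(K) = (12 + K)/(2*K) (v(K) = (12 + K)/((2*K)) = (12 + K)*(1/(2*K)) = (12 + K)/(2*K))
s = -1 (s = 4 - 5 = -1)
E(t, Z) = 0 (E(t, Z) = -Z + Z = 0)
v(-9)*(-79 + E(-10, -1)) = ((½)*(12 - 9)/(-9))*(-79 + 0) = ((½)*(-⅑)*3)*(-79) = -⅙*(-79) = 79/6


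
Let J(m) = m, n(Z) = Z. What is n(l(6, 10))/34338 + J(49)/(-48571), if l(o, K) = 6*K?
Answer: 205283/277971833 ≈ 0.00073850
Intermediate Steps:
n(l(6, 10))/34338 + J(49)/(-48571) = (6*10)/34338 + 49/(-48571) = 60*(1/34338) + 49*(-1/48571) = 10/5723 - 49/48571 = 205283/277971833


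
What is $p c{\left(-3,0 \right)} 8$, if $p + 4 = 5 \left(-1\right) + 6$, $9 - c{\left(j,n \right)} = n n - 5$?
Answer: $-336$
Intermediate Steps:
$c{\left(j,n \right)} = 14 - n^{2}$ ($c{\left(j,n \right)} = 9 - \left(n n - 5\right) = 9 - \left(n^{2} - 5\right) = 9 - \left(-5 + n^{2}\right) = 14 - n^{2}$)
$p = -3$ ($p = -4 + \left(5 \left(-1\right) + 6\right) = -4 + \left(-5 + 6\right) = -4 + 1 = -3$)
$p c{\left(-3,0 \right)} 8 = - 3 \left(14 - 0^{2}\right) 8 = - 3 \left(14 - 0\right) 8 = - 3 \left(14 + 0\right) 8 = \left(-3\right) 14 \cdot 8 = \left(-42\right) 8 = -336$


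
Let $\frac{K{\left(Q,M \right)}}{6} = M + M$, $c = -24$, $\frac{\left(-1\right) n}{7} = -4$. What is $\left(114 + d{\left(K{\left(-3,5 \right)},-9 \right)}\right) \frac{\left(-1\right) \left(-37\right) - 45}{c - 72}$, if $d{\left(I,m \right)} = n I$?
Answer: $\frac{299}{2} \approx 149.5$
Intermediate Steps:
$n = 28$ ($n = \left(-7\right) \left(-4\right) = 28$)
$K{\left(Q,M \right)} = 12 M$ ($K{\left(Q,M \right)} = 6 \left(M + M\right) = 6 \cdot 2 M = 12 M$)
$d{\left(I,m \right)} = 28 I$
$\left(114 + d{\left(K{\left(-3,5 \right)},-9 \right)}\right) \frac{\left(-1\right) \left(-37\right) - 45}{c - 72} = \left(114 + 28 \cdot 12 \cdot 5\right) \frac{\left(-1\right) \left(-37\right) - 45}{-24 - 72} = \left(114 + 28 \cdot 60\right) \frac{37 - 45}{-96} = \left(114 + 1680\right) \left(\left(-8\right) \left(- \frac{1}{96}\right)\right) = 1794 \cdot \frac{1}{12} = \frac{299}{2}$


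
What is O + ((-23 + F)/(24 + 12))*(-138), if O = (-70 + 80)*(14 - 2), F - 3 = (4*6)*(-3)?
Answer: 1418/3 ≈ 472.67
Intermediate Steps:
F = -69 (F = 3 + (4*6)*(-3) = 3 + 24*(-3) = 3 - 72 = -69)
O = 120 (O = 10*12 = 120)
O + ((-23 + F)/(24 + 12))*(-138) = 120 + ((-23 - 69)/(24 + 12))*(-138) = 120 - 92/36*(-138) = 120 - 92*1/36*(-138) = 120 - 23/9*(-138) = 120 + 1058/3 = 1418/3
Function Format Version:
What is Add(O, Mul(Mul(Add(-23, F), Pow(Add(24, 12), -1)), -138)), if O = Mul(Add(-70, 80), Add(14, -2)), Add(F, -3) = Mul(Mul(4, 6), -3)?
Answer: Rational(1418, 3) ≈ 472.67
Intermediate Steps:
F = -69 (F = Add(3, Mul(Mul(4, 6), -3)) = Add(3, Mul(24, -3)) = Add(3, -72) = -69)
O = 120 (O = Mul(10, 12) = 120)
Add(O, Mul(Mul(Add(-23, F), Pow(Add(24, 12), -1)), -138)) = Add(120, Mul(Mul(Add(-23, -69), Pow(Add(24, 12), -1)), -138)) = Add(120, Mul(Mul(-92, Pow(36, -1)), -138)) = Add(120, Mul(Mul(-92, Rational(1, 36)), -138)) = Add(120, Mul(Rational(-23, 9), -138)) = Add(120, Rational(1058, 3)) = Rational(1418, 3)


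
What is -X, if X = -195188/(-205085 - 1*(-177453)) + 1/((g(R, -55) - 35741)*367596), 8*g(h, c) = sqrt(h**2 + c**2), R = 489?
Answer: -16664539390168858403/2359133514530132868 + sqrt(242146)/3756582029506581 ≈ -7.0638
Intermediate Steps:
g(h, c) = sqrt(c**2 + h**2)/8 (g(h, c) = sqrt(h**2 + c**2)/8 = sqrt(c**2 + h**2)/8)
X = 48797/6908 + 1/(367596*(-35741 + sqrt(242146)/8)) (X = -195188/(-205085 - 1*(-177453)) + 1/(sqrt((-55)**2 + 489**2)/8 - 35741*367596) = -195188/(-205085 + 177453) + (1/367596)/(sqrt(3025 + 239121)/8 - 35741) = -195188/(-27632) + (1/367596)/(sqrt(242146)/8 - 35741) = -195188*(-1/27632) + (1/367596)/(-35741 + sqrt(242146)/8) = 48797/6908 + 1/(367596*(-35741 + sqrt(242146)/8)) ≈ 7.0638)
-X = -(16664539390168858403/2359133514530132868 - sqrt(242146)/3756582029506581) = -16664539390168858403/2359133514530132868 + sqrt(242146)/3756582029506581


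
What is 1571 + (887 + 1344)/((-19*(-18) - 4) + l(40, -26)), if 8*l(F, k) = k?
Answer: 2112493/1339 ≈ 1577.7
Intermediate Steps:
l(F, k) = k/8
1571 + (887 + 1344)/((-19*(-18) - 4) + l(40, -26)) = 1571 + (887 + 1344)/((-19*(-18) - 4) + (⅛)*(-26)) = 1571 + 2231/((342 - 4) - 13/4) = 1571 + 2231/(338 - 13/4) = 1571 + 2231/(1339/4) = 1571 + 2231*(4/1339) = 1571 + 8924/1339 = 2112493/1339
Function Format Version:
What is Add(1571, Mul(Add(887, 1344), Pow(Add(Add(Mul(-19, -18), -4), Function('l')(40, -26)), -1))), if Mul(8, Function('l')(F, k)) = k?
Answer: Rational(2112493, 1339) ≈ 1577.7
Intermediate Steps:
Function('l')(F, k) = Mul(Rational(1, 8), k)
Add(1571, Mul(Add(887, 1344), Pow(Add(Add(Mul(-19, -18), -4), Function('l')(40, -26)), -1))) = Add(1571, Mul(Add(887, 1344), Pow(Add(Add(Mul(-19, -18), -4), Mul(Rational(1, 8), -26)), -1))) = Add(1571, Mul(2231, Pow(Add(Add(342, -4), Rational(-13, 4)), -1))) = Add(1571, Mul(2231, Pow(Add(338, Rational(-13, 4)), -1))) = Add(1571, Mul(2231, Pow(Rational(1339, 4), -1))) = Add(1571, Mul(2231, Rational(4, 1339))) = Add(1571, Rational(8924, 1339)) = Rational(2112493, 1339)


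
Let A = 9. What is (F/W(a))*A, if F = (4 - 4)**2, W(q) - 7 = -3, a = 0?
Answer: 0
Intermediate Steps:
W(q) = 4 (W(q) = 7 - 3 = 4)
F = 0 (F = 0**2 = 0)
(F/W(a))*A = (0/4)*9 = (0*(1/4))*9 = 0*9 = 0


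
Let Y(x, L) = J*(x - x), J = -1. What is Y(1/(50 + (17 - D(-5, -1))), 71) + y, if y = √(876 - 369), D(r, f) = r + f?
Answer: 13*√3 ≈ 22.517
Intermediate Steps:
D(r, f) = f + r
Y(x, L) = 0 (Y(x, L) = -(x - x) = -1*0 = 0)
y = 13*√3 (y = √507 = 13*√3 ≈ 22.517)
Y(1/(50 + (17 - D(-5, -1))), 71) + y = 0 + 13*√3 = 13*√3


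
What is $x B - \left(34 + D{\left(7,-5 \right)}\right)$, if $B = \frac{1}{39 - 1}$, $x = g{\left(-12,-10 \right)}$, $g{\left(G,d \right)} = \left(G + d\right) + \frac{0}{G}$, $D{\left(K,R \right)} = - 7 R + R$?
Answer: $- \frac{1227}{19} \approx -64.579$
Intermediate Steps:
$D{\left(K,R \right)} = - 6 R$
$g{\left(G,d \right)} = G + d$ ($g{\left(G,d \right)} = \left(G + d\right) + 0 = G + d$)
$x = -22$ ($x = -12 - 10 = -22$)
$B = \frac{1}{38} \approx 0.026316$
$x B - \left(34 + D{\left(7,-5 \right)}\right) = \left(-22\right) \frac{1}{38} - \left(34 - -30\right) = - \frac{11}{19} - 64 = - \frac{1227}{19}$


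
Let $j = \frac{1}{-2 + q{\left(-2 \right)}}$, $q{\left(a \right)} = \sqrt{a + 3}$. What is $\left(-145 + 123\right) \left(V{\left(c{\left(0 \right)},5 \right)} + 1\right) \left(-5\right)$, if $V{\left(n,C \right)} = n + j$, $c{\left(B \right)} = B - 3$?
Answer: $-330$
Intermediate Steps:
$c{\left(B \right)} = -3 + B$
$q{\left(a \right)} = \sqrt{3 + a}$
$j = -1$ ($j = \frac{1}{-2 + \sqrt{3 - 2}} = \frac{1}{-2 + \sqrt{1}} = \frac{1}{-2 + 1} = \frac{1}{-1} = -1$)
$V{\left(n,C \right)} = -1 + n$ ($V{\left(n,C \right)} = n - 1 = -1 + n$)
$\left(-145 + 123\right) \left(V{\left(c{\left(0 \right)},5 \right)} + 1\right) \left(-5\right) = \left(-145 + 123\right) \left(\left(-1 + \left(-3 + 0\right)\right) + 1\right) \left(-5\right) = - 22 \left(\left(-1 - 3\right) + 1\right) \left(-5\right) = - 22 \left(-4 + 1\right) \left(-5\right) = - 22 \left(\left(-3\right) \left(-5\right)\right) = \left(-22\right) 15 = -330$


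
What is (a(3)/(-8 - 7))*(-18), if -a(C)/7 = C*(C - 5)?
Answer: 252/5 ≈ 50.400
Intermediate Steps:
a(C) = -7*C*(-5 + C) (a(C) = -7*C*(C - 5) = -7*C*(-5 + C))
(a(3)/(-8 - 7))*(-18) = ((7*3*(5 - 1*3))/(-8 - 7))*(-18) = ((7*3*(5 - 3))/(-15))*(-18) = ((7*3*2)*(-1/15))*(-18) = (42*(-1/15))*(-18) = -14/5*(-18) = 252/5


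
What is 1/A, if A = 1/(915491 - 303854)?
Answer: 611637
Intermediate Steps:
A = 1/611637 ≈ 1.6350e-6
1/A = 1/(1/611637) = 611637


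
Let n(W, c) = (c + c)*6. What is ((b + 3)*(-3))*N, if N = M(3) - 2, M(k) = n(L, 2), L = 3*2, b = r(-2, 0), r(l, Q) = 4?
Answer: -462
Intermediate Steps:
b = 4
L = 6
n(W, c) = 12*c (n(W, c) = (2*c)*6 = 12*c)
M(k) = 24 (M(k) = 12*2 = 24)
N = 22 (N = 24 - 2 = 22)
((b + 3)*(-3))*N = ((4 + 3)*(-3))*22 = (7*(-3))*22 = -21*22 = -462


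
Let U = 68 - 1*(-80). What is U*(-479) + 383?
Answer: -70509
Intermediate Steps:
U = 148 (U = 68 + 80 = 148)
U*(-479) + 383 = 148*(-479) + 383 = -70892 + 383 = -70509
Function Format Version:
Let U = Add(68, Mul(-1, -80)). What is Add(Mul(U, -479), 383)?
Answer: -70509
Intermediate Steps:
U = 148 (U = Add(68, 80) = 148)
Add(Mul(U, -479), 383) = Add(Mul(148, -479), 383) = Add(-70892, 383) = -70509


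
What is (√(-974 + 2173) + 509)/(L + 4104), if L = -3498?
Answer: 509/606 + √1199/606 ≈ 0.89707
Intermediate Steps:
(√(-974 + 2173) + 509)/(L + 4104) = (√(-974 + 2173) + 509)/(-3498 + 4104) = (√1199 + 509)/606 = (509 + √1199)*(1/606) = 509/606 + √1199/606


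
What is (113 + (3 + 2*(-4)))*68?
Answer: 7344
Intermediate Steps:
(113 + (3 + 2*(-4)))*68 = (113 + (3 - 8))*68 = (113 - 5)*68 = 108*68 = 7344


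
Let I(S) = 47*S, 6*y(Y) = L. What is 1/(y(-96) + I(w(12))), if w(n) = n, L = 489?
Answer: 2/1291 ≈ 0.0015492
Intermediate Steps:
y(Y) = 163/2 (y(Y) = (1/6)*489 = 163/2)
1/(y(-96) + I(w(12))) = 1/(163/2 + 47*12) = 1/(163/2 + 564) = 1/(1291/2) = 2/1291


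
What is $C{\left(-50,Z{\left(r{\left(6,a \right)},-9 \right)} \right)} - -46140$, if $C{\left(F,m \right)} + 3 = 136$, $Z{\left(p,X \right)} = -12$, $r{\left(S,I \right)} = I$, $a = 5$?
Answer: $46273$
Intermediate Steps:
$C{\left(F,m \right)} = 133$ ($C{\left(F,m \right)} = -3 + 136 = 133$)
$C{\left(-50,Z{\left(r{\left(6,a \right)},-9 \right)} \right)} - -46140 = 133 - -46140 = 133 + 46140 = 46273$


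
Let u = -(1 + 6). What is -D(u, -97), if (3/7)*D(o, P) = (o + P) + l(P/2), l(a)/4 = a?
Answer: 2086/3 ≈ 695.33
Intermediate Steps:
l(a) = 4*a
u = -7 (u = -1*7 = -7)
D(o, P) = 7*P + 7*o/3 (D(o, P) = 7*((o + P) + 4*(P/2))/3 = 7*((P + o) + 4*(P*(½)))/3 = 7*((P + o) + 4*(P/2))/3 = 7*((P + o) + 2*P)/3 = 7*(o + 3*P)/3 = 7*P + 7*o/3)
-D(u, -97) = -(7*(-97) + (7/3)*(-7)) = -(-679 - 49/3) = -1*(-2086/3) = 2086/3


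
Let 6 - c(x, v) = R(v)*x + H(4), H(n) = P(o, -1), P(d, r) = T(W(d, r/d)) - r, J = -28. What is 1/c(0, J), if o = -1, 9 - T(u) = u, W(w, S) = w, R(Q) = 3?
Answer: -⅕ ≈ -0.20000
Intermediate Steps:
T(u) = 9 - u
P(d, r) = 9 - d - r (P(d, r) = (9 - d) - r = 9 - d - r)
H(n) = 11 (H(n) = 9 - 1*(-1) - 1*(-1) = 9 + 1 + 1 = 11)
c(x, v) = -5 - 3*x (c(x, v) = 6 - (3*x + 11) = 6 - (11 + 3*x) = 6 + (-11 - 3*x) = -5 - 3*x)
1/c(0, J) = 1/(-5 - 3*0) = 1/(-5 + 0) = 1/(-5) = -⅕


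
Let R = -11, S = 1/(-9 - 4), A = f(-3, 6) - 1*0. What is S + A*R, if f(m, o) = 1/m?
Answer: 140/39 ≈ 3.5897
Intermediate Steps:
A = -⅓ (A = 1/(-3) - 1*0 = -⅓ + 0 = -⅓ ≈ -0.33333)
S = -1/13 (S = 1/(-13) = -1/13 ≈ -0.076923)
S + A*R = -1/13 - ⅓*(-11) = -1/13 + 11/3 = 140/39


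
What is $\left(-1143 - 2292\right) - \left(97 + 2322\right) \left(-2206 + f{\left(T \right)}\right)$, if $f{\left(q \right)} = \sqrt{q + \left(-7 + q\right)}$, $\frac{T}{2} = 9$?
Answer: $5332879 - 2419 \sqrt{29} \approx 5.3199 \cdot 10^{6}$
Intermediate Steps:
$T = 18$ ($T = 2 \cdot 9 = 18$)
$f{\left(q \right)} = \sqrt{-7 + 2 q}$
$\left(-1143 - 2292\right) - \left(97 + 2322\right) \left(-2206 + f{\left(T \right)}\right) = \left(-1143 - 2292\right) - \left(97 + 2322\right) \left(-2206 + \sqrt{-7 + 2 \cdot 18}\right) = -3435 - 2419 \left(-2206 + \sqrt{-7 + 36}\right) = -3435 - 2419 \left(-2206 + \sqrt{29}\right) = -3435 - \left(-5336314 + 2419 \sqrt{29}\right) = -3435 + \left(5336314 - 2419 \sqrt{29}\right) = 5332879 - 2419 \sqrt{29}$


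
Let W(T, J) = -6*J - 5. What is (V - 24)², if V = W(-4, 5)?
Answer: 3481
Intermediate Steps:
W(T, J) = -5 - 6*J
V = -35 (V = -5 - 6*5 = -5 - 30 = -35)
(V - 24)² = (-35 - 24)² = (-59)² = 3481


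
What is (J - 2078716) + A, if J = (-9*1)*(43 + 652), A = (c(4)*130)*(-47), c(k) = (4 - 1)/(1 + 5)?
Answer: -2088026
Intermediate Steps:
c(k) = ½ (c(k) = 3/6 = 3*(⅙) = ½)
A = -3055 (A = ((½)*130)*(-47) = 65*(-47) = -3055)
J = -6255 (J = -9*695 = -6255)
(J - 2078716) + A = (-6255 - 2078716) - 3055 = -2084971 - 3055 = -2088026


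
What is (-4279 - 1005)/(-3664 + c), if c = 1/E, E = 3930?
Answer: 20766120/14399519 ≈ 1.4421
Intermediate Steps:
c = 1/3930 ≈ 0.00025445
(-4279 - 1005)/(-3664 + c) = (-4279 - 1005)/(-3664 + 1/3930) = -5284/(-14399519/3930) = -5284*(-3930/14399519) = 20766120/14399519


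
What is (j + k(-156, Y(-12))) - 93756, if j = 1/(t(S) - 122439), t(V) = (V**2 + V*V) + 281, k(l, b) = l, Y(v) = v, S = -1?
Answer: -11471914273/122156 ≈ -93912.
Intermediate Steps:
t(V) = 281 + 2*V**2 (t(V) = (V**2 + V**2) + 281 = 2*V**2 + 281 = 281 + 2*V**2)
j = -1/122156 (j = 1/((281 + 2*(-1)**2) - 122439) = 1/((281 + 2*1) - 122439) = 1/((281 + 2) - 122439) = 1/(283 - 122439) = 1/(-122156) = -1/122156 ≈ -8.1863e-6)
(j + k(-156, Y(-12))) - 93756 = (-1/122156 - 156) - 93756 = -19056337/122156 - 93756 = -11471914273/122156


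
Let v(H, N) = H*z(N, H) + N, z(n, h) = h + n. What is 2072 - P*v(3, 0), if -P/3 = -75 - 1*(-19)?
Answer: 560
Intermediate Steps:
v(H, N) = N + H*(H + N) (v(H, N) = H*(H + N) + N = N + H*(H + N))
P = 168 (P = -3*(-75 - 1*(-19)) = -3*(-75 + 19) = -3*(-56) = 168)
2072 - P*v(3, 0) = 2072 - 168*(0 + 3*(3 + 0)) = 2072 - 168*(0 + 3*3) = 2072 - 168*(0 + 9) = 2072 - 168*9 = 2072 - 1*1512 = 2072 - 1512 = 560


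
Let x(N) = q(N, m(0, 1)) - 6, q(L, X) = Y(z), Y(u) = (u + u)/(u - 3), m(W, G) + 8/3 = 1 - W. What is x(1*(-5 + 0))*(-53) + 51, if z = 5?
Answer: 104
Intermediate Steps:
m(W, G) = -5/3 - W (m(W, G) = -8/3 + (1 - W) = -5/3 - W)
Y(u) = 2*u/(-3 + u) (Y(u) = (2*u)/(-3 + u) = 2*u/(-3 + u))
q(L, X) = 5 (q(L, X) = 2*5/(-3 + 5) = 2*5/2 = 2*5*(½) = 5)
x(N) = -1 (x(N) = 5 - 6 = -1)
x(1*(-5 + 0))*(-53) + 51 = -1*(-53) + 51 = 53 + 51 = 104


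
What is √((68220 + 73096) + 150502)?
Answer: √291818 ≈ 540.20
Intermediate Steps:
√((68220 + 73096) + 150502) = √(141316 + 150502) = √291818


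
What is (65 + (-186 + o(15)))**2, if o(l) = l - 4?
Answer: 12100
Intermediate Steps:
o(l) = -4 + l
(65 + (-186 + o(15)))**2 = (65 + (-186 + (-4 + 15)))**2 = (65 + (-186 + 11))**2 = (65 - 175)**2 = (-110)**2 = 12100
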